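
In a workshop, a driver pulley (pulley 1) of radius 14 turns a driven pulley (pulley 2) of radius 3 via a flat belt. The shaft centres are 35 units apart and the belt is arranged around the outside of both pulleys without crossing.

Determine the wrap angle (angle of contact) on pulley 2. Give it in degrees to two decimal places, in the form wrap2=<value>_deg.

open belt: β = asin((r2−r1)/C) = asin(-11/35) = -18.3177°
wrap1 = π − 2β = 216.6354°
wrap2 = π + 2β = 143.3646°

wrap2=143.36_deg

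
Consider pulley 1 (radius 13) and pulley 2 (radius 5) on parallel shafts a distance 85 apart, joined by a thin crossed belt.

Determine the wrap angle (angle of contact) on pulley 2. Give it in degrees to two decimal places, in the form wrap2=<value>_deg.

crossed belt: β = asin((r1+r2)/C) = asin(18/85) = 12.2258°
wrap1 = wrap2 = π + 2β = 204.4516°

wrap2=204.45_deg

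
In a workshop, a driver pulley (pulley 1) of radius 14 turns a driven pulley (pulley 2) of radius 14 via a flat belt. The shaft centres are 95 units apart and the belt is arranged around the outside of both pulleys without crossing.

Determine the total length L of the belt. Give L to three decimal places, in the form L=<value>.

open belt: β = asin((r2−r1)/C) = asin(0/95) = 0.0000°
wrap1 = π − 2β = 180.0000°
wrap2 = π + 2β = 180.0000°
tangent length = C·cosβ = 95.0000
L = r1·wrap1 + r2·wrap2 + 2·C·cosβ = 14·3.1416 + 14·3.1416 + 2·95.0000 = 277.9646

L=277.965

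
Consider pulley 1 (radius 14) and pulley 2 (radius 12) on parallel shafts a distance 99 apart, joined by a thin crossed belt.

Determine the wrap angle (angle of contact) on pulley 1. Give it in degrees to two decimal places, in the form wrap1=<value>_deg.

wrap1=210.45_deg

crossed belt: β = asin((r1+r2)/C) = asin(26/99) = 15.2260°
wrap1 = wrap2 = π + 2β = 210.4519°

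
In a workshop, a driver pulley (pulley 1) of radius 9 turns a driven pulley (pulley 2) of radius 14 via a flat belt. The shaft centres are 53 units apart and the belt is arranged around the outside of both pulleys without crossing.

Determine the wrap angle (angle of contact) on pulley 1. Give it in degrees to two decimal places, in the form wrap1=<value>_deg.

wrap1=169.17_deg

open belt: β = asin((r2−r1)/C) = asin(5/53) = 5.4133°
wrap1 = π − 2β = 169.1734°
wrap2 = π + 2β = 190.8266°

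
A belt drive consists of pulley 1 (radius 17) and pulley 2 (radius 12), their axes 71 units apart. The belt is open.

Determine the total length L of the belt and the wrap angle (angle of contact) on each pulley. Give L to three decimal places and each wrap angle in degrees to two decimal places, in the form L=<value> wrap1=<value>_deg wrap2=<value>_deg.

L=233.458 wrap1=188.08_deg wrap2=171.92_deg

open belt: β = asin((r2−r1)/C) = asin(-5/71) = -4.0383°
wrap1 = π − 2β = 188.0765°
wrap2 = π + 2β = 171.9235°
tangent length = C·cosβ = 70.8237
L = r1·wrap1 + r2·wrap2 + 2·C·cosβ = 17·3.2826 + 12·3.0006 + 2·70.8237 = 233.4584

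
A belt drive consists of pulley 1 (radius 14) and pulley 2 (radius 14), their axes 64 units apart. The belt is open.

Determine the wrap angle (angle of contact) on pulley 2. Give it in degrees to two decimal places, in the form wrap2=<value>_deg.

open belt: β = asin((r2−r1)/C) = asin(0/64) = 0.0000°
wrap1 = π − 2β = 180.0000°
wrap2 = π + 2β = 180.0000°

wrap2=180.00_deg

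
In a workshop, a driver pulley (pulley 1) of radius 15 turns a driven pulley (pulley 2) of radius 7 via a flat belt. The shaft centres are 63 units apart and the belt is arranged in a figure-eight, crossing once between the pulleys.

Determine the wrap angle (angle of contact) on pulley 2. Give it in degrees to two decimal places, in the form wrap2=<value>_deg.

wrap2=220.88_deg

crossed belt: β = asin((r1+r2)/C) = asin(22/63) = 20.4388°
wrap1 = wrap2 = π + 2β = 220.8776°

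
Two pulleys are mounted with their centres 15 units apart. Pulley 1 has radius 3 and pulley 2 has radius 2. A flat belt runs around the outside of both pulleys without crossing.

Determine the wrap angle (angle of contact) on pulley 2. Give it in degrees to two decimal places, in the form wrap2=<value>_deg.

wrap2=172.35_deg

open belt: β = asin((r2−r1)/C) = asin(-1/15) = -3.8226°
wrap1 = π − 2β = 187.6451°
wrap2 = π + 2β = 172.3549°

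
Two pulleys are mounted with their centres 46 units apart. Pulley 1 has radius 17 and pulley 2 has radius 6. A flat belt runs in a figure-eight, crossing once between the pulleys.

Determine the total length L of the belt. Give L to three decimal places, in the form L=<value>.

L=176.017

crossed belt: β = asin((r1+r2)/C) = asin(23/46) = 30.0000°
wrap1 = wrap2 = π + 2β = 240.0000°
tangent length = C·cosβ = 39.8372
L = (r1+r2)·wrap + 2·C·cosβ = 23·4.1888 + 2·39.8372 = 176.0165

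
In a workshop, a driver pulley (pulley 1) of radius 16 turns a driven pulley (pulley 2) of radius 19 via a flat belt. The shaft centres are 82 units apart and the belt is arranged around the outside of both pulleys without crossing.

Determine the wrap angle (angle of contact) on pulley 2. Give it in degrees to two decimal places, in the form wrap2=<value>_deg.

open belt: β = asin((r2−r1)/C) = asin(3/82) = 2.0967°
wrap1 = π − 2β = 175.8067°
wrap2 = π + 2β = 184.1933°

wrap2=184.19_deg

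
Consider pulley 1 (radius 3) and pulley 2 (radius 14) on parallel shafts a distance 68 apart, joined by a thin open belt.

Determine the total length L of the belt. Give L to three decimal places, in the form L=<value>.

L=191.190

open belt: β = asin((r2−r1)/C) = asin(11/68) = 9.3093°
wrap1 = π − 2β = 161.3813°
wrap2 = π + 2β = 198.6187°
tangent length = C·cosβ = 67.1044
L = r1·wrap1 + r2·wrap2 + 2·C·cosβ = 3·2.8166 + 14·3.4665 + 2·67.1044 = 191.1904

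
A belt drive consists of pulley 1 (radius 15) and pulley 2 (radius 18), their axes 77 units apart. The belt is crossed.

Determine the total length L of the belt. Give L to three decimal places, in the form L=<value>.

L=272.045

crossed belt: β = asin((r1+r2)/C) = asin(33/77) = 25.3769°
wrap1 = wrap2 = π + 2β = 230.7539°
tangent length = C·cosβ = 69.5701
L = (r1+r2)·wrap + 2·C·cosβ = 33·4.0274 + 2·69.5701 = 272.0449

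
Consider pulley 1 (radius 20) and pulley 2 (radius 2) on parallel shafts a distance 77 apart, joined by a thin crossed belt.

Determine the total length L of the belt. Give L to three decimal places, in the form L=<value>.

crossed belt: β = asin((r1+r2)/C) = asin(22/77) = 16.6015°
wrap1 = wrap2 = π + 2β = 213.2031°
tangent length = C·cosβ = 73.7902
L = (r1+r2)·wrap + 2·C·cosβ = 22·3.7211 + 2·73.7902 = 229.4446

L=229.445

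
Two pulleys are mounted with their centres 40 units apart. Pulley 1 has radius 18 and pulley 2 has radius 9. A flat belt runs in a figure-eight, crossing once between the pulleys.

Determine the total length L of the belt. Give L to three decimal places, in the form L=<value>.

L=183.861

crossed belt: β = asin((r1+r2)/C) = asin(27/40) = 42.4542°
wrap1 = wrap2 = π + 2β = 264.9083°
tangent length = C·cosβ = 29.5127
L = (r1+r2)·wrap + 2·C·cosβ = 27·4.6235 + 2·29.5127 = 183.8605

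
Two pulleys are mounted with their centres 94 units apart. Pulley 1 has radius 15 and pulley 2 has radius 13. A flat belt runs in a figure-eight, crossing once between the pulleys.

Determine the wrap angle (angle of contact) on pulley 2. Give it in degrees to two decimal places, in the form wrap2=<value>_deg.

wrap2=214.66_deg

crossed belt: β = asin((r1+r2)/C) = asin(28/94) = 17.3299°
wrap1 = wrap2 = π + 2β = 214.6597°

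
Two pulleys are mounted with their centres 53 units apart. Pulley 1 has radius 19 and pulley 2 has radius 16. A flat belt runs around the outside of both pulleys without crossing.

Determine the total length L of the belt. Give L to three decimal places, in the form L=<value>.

L=216.126

open belt: β = asin((r2−r1)/C) = asin(-3/53) = -3.2449°
wrap1 = π − 2β = 186.4898°
wrap2 = π + 2β = 173.5102°
tangent length = C·cosβ = 52.9150
L = r1·wrap1 + r2·wrap2 + 2·C·cosβ = 19·3.2549 + 16·3.0283 + 2·52.9150 = 216.1256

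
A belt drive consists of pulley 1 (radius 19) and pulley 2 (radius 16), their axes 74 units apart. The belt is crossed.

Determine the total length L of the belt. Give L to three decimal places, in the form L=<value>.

crossed belt: β = asin((r1+r2)/C) = asin(35/74) = 28.2275°
wrap1 = wrap2 = π + 2β = 236.4549°
tangent length = C·cosβ = 65.1997
L = (r1+r2)·wrap + 2·C·cosβ = 35·4.1269 + 2·65.1997 = 274.8415

L=274.841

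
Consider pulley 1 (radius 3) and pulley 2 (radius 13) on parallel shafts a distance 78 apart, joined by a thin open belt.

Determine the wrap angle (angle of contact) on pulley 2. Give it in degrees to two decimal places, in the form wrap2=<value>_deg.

wrap2=194.73_deg

open belt: β = asin((r2−r1)/C) = asin(10/78) = 7.3659°
wrap1 = π − 2β = 165.2682°
wrap2 = π + 2β = 194.7318°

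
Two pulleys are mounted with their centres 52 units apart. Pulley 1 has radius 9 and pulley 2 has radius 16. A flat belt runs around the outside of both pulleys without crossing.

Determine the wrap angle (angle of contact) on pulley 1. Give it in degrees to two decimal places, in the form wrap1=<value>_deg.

wrap1=164.53_deg

open belt: β = asin((r2−r1)/C) = asin(7/52) = 7.7364°
wrap1 = π − 2β = 164.5272°
wrap2 = π + 2β = 195.4728°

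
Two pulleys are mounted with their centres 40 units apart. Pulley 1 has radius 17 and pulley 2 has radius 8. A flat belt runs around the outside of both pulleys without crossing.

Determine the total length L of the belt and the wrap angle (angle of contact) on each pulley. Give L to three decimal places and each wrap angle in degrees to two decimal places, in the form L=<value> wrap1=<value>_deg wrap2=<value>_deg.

open belt: β = asin((r2−r1)/C) = asin(-9/40) = -13.0029°
wrap1 = π − 2β = 206.0058°
wrap2 = π + 2β = 153.9942°
tangent length = C·cosβ = 38.9744
L = r1·wrap1 + r2·wrap2 + 2·C·cosβ = 17·3.5955 + 8·2.6877 + 2·38.9744 = 160.5735

L=160.573 wrap1=206.01_deg wrap2=153.99_deg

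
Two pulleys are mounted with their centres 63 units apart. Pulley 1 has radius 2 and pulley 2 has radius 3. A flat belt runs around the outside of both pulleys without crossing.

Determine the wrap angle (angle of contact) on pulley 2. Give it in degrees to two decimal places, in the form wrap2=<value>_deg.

open belt: β = asin((r2−r1)/C) = asin(1/63) = 0.9095°
wrap1 = π − 2β = 178.1810°
wrap2 = π + 2β = 181.8190°

wrap2=181.82_deg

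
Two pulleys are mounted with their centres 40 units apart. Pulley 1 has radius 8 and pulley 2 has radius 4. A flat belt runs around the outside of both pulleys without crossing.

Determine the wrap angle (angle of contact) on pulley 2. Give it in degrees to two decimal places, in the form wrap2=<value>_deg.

open belt: β = asin((r2−r1)/C) = asin(-4/40) = -5.7392°
wrap1 = π − 2β = 191.4783°
wrap2 = π + 2β = 168.5217°

wrap2=168.52_deg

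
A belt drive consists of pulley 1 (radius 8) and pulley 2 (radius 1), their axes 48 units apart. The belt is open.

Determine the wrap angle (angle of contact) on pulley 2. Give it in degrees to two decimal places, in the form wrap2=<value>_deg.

open belt: β = asin((r2−r1)/C) = asin(-7/48) = -8.3855°
wrap1 = π − 2β = 196.7711°
wrap2 = π + 2β = 163.2289°

wrap2=163.23_deg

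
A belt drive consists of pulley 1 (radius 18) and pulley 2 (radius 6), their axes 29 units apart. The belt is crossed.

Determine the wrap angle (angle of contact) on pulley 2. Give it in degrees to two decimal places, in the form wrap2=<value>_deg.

wrap2=291.70_deg

crossed belt: β = asin((r1+r2)/C) = asin(24/29) = 55.8516°
wrap1 = wrap2 = π + 2β = 291.7032°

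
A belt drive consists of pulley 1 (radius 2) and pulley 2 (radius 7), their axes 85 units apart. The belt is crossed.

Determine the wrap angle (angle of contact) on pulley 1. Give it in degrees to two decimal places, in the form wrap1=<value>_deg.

crossed belt: β = asin((r1+r2)/C) = asin(9/85) = 6.0780°
wrap1 = wrap2 = π + 2β = 192.1560°

wrap1=192.16_deg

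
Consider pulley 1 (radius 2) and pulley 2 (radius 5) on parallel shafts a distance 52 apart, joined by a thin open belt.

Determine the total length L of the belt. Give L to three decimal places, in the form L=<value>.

open belt: β = asin((r2−r1)/C) = asin(3/52) = 3.3074°
wrap1 = π − 2β = 173.3853°
wrap2 = π + 2β = 186.6147°
tangent length = C·cosβ = 51.9134
L = r1·wrap1 + r2·wrap2 + 2·C·cosβ = 2·3.0261 + 5·3.2570 + 2·51.9134 = 126.1643

L=126.164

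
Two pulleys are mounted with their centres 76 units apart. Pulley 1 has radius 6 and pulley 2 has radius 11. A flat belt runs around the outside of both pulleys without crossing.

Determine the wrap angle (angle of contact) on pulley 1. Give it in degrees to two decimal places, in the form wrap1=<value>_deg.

wrap1=172.46_deg

open belt: β = asin((r2−r1)/C) = asin(5/76) = 3.7722°
wrap1 = π − 2β = 172.4556°
wrap2 = π + 2β = 187.5444°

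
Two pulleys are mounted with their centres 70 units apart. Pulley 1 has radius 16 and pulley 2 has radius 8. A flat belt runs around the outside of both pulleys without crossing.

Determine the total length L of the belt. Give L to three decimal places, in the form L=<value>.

L=216.314

open belt: β = asin((r2−r1)/C) = asin(-8/70) = -6.5624°
wrap1 = π − 2β = 193.1249°
wrap2 = π + 2β = 166.8751°
tangent length = C·cosβ = 69.5414
L = r1·wrap1 + r2·wrap2 + 2·C·cosβ = 16·3.3707 + 8·2.9125 + 2·69.5414 = 216.3135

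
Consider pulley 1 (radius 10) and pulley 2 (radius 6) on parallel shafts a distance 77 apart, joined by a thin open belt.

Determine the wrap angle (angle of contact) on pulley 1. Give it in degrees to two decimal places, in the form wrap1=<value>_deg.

open belt: β = asin((r2−r1)/C) = asin(-4/77) = -2.9777°
wrap1 = π − 2β = 185.9555°
wrap2 = π + 2β = 174.0445°

wrap1=185.96_deg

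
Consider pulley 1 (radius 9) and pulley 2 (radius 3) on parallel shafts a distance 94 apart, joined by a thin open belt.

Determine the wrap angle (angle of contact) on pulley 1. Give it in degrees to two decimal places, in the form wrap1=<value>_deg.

open belt: β = asin((r2−r1)/C) = asin(-6/94) = -3.6597°
wrap1 = π − 2β = 187.3193°
wrap2 = π + 2β = 172.6807°

wrap1=187.32_deg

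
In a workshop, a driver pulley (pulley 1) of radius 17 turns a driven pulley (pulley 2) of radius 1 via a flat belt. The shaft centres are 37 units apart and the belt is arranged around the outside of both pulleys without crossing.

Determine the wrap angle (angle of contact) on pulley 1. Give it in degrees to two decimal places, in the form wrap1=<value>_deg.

wrap1=231.24_deg

open belt: β = asin((r2−r1)/C) = asin(-16/37) = -25.6220°
wrap1 = π − 2β = 231.2441°
wrap2 = π + 2β = 128.7559°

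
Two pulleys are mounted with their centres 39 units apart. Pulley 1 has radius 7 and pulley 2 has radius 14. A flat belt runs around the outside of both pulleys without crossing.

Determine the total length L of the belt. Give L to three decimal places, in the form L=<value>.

L=145.233

open belt: β = asin((r2−r1)/C) = asin(7/39) = 10.3399°
wrap1 = π − 2β = 159.3202°
wrap2 = π + 2β = 200.6798°
tangent length = C·cosβ = 38.3667
L = r1·wrap1 + r2·wrap2 + 2·C·cosβ = 7·2.7807 + 14·3.5025 + 2·38.3667 = 145.2333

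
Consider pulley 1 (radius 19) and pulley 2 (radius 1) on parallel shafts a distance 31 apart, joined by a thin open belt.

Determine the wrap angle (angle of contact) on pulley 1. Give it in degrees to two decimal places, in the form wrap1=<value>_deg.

open belt: β = asin((r2−r1)/C) = asin(-18/31) = -35.4959°
wrap1 = π − 2β = 250.9919°
wrap2 = π + 2β = 109.0081°

wrap1=250.99_deg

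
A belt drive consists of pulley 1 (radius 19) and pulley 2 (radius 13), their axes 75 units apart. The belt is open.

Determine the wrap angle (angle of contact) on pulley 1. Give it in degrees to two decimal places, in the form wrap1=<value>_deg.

wrap1=189.18_deg

open belt: β = asin((r2−r1)/C) = asin(-6/75) = -4.5886°
wrap1 = π − 2β = 189.1771°
wrap2 = π + 2β = 170.8229°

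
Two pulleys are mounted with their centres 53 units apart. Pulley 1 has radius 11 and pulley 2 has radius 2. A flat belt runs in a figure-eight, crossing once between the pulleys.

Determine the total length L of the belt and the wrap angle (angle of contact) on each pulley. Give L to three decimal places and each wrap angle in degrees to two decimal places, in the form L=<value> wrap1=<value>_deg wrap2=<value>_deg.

L=150.046 wrap1=208.40_deg wrap2=208.40_deg

crossed belt: β = asin((r1+r2)/C) = asin(13/53) = 14.1986°
wrap1 = wrap2 = π + 2β = 208.3971°
tangent length = C·cosβ = 51.3809
L = (r1+r2)·wrap + 2·C·cosβ = 13·3.6372 + 2·51.3809 = 150.0457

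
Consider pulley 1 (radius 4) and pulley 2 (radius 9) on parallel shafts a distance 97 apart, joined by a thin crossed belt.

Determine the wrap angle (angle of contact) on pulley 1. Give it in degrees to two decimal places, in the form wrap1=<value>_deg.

wrap1=195.40_deg

crossed belt: β = asin((r1+r2)/C) = asin(13/97) = 7.7020°
wrap1 = wrap2 = π + 2β = 195.4040°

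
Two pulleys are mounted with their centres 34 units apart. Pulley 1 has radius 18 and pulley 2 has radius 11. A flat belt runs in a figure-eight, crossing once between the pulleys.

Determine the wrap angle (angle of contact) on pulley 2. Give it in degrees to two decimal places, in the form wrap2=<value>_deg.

wrap2=297.07_deg

crossed belt: β = asin((r1+r2)/C) = asin(29/34) = 58.5330°
wrap1 = wrap2 = π + 2β = 297.0660°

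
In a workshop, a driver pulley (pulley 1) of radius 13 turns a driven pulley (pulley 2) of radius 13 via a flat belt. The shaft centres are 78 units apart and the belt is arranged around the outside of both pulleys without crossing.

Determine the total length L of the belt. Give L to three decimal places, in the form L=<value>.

open belt: β = asin((r2−r1)/C) = asin(0/78) = 0.0000°
wrap1 = π − 2β = 180.0000°
wrap2 = π + 2β = 180.0000°
tangent length = C·cosβ = 78.0000
L = r1·wrap1 + r2·wrap2 + 2·C·cosβ = 13·3.1416 + 13·3.1416 + 2·78.0000 = 237.6814

L=237.681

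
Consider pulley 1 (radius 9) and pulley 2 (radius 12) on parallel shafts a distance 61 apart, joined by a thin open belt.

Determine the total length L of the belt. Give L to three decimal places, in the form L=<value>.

open belt: β = asin((r2−r1)/C) = asin(3/61) = 2.8190°
wrap1 = π − 2β = 174.3621°
wrap2 = π + 2β = 185.6379°
tangent length = C·cosβ = 60.9262
L = r1·wrap1 + r2·wrap2 + 2·C·cosβ = 9·3.0432 + 12·3.2400 + 2·60.9262 = 188.1210

L=188.121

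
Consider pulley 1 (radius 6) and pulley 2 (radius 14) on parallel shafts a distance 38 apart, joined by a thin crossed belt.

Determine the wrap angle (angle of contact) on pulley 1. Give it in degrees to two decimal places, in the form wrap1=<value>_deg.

wrap1=243.51_deg

crossed belt: β = asin((r1+r2)/C) = asin(20/38) = 31.7569°
wrap1 = wrap2 = π + 2β = 243.5137°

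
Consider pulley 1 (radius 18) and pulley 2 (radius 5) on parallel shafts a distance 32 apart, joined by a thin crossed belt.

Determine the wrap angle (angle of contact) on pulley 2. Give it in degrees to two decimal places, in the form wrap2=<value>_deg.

crossed belt: β = asin((r1+r2)/C) = asin(23/32) = 45.9514°
wrap1 = wrap2 = π + 2β = 271.9027°

wrap2=271.90_deg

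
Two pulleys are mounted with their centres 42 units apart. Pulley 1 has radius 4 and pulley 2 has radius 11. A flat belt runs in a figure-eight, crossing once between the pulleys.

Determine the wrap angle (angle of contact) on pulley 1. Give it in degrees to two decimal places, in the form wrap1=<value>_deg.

crossed belt: β = asin((r1+r2)/C) = asin(15/42) = 20.9248°
wrap1 = wrap2 = π + 2β = 221.8497°

wrap1=221.85_deg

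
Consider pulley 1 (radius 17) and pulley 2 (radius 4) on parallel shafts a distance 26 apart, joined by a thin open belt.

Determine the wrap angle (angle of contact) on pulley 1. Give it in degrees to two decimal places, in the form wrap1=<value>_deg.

wrap1=240.00_deg

open belt: β = asin((r2−r1)/C) = asin(-13/26) = -30.0000°
wrap1 = π − 2β = 240.0000°
wrap2 = π + 2β = 120.0000°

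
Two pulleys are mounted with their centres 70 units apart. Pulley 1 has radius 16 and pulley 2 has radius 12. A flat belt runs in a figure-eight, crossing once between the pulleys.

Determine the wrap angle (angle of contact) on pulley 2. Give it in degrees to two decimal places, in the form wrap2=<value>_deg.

crossed belt: β = asin((r1+r2)/C) = asin(28/70) = 23.5782°
wrap1 = wrap2 = π + 2β = 227.1564°

wrap2=227.16_deg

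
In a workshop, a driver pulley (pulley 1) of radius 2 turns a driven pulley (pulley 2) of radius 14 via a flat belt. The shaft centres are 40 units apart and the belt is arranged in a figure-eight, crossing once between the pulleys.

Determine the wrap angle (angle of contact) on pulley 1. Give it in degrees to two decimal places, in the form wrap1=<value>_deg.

crossed belt: β = asin((r1+r2)/C) = asin(16/40) = 23.5782°
wrap1 = wrap2 = π + 2β = 227.1564°

wrap1=227.16_deg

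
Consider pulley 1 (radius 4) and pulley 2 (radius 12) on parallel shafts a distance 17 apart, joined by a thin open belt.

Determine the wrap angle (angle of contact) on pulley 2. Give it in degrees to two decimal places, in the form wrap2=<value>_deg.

wrap2=236.14_deg

open belt: β = asin((r2−r1)/C) = asin(8/17) = 28.0725°
wrap1 = π − 2β = 123.8550°
wrap2 = π + 2β = 236.1450°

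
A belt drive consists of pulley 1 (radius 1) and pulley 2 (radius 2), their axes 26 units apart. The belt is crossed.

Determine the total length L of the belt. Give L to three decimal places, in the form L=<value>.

crossed belt: β = asin((r1+r2)/C) = asin(3/26) = 6.6258°
wrap1 = wrap2 = π + 2β = 193.2516°
tangent length = C·cosβ = 25.8263
L = (r1+r2)·wrap + 2·C·cosβ = 3·3.3729 + 2·25.8263 = 61.7713

L=61.771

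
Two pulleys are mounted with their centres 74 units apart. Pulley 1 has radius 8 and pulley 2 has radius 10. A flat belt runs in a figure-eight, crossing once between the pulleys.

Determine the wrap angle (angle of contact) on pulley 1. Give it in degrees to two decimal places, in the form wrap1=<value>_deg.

wrap1=208.16_deg

crossed belt: β = asin((r1+r2)/C) = asin(18/74) = 14.0780°
wrap1 = wrap2 = π + 2β = 208.1561°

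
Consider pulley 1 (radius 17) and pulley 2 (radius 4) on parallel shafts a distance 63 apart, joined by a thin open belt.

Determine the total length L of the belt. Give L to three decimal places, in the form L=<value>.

L=194.666

open belt: β = asin((r2−r1)/C) = asin(-13/63) = -11.9085°
wrap1 = π − 2β = 203.8170°
wrap2 = π + 2β = 156.1830°
tangent length = C·cosβ = 61.6441
L = r1·wrap1 + r2·wrap2 + 2·C·cosβ = 17·3.5573 + 4·2.7259 + 2·61.6441 = 194.6656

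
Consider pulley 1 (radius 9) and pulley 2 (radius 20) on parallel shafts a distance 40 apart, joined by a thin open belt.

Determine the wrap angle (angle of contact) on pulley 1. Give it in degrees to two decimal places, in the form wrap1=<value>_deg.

wrap1=148.08_deg

open belt: β = asin((r2−r1)/C) = asin(11/40) = 15.9620°
wrap1 = π − 2β = 148.0760°
wrap2 = π + 2β = 211.9240°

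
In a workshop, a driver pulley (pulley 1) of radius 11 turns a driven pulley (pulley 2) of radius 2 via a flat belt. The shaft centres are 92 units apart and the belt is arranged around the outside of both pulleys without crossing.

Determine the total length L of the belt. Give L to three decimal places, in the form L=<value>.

L=225.722

open belt: β = asin((r2−r1)/C) = asin(-9/92) = -5.6140°
wrap1 = π − 2β = 191.2280°
wrap2 = π + 2β = 168.7720°
tangent length = C·cosβ = 91.5587
L = r1·wrap1 + r2·wrap2 + 2·C·cosβ = 11·3.3376 + 2·2.9456 + 2·91.5587 = 225.7218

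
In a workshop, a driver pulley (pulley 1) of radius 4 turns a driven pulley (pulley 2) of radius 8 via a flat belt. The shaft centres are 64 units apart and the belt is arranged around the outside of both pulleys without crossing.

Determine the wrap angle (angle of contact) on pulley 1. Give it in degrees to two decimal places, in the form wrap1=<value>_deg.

open belt: β = asin((r2−r1)/C) = asin(4/64) = 3.5833°
wrap1 = π − 2β = 172.8334°
wrap2 = π + 2β = 187.1666°

wrap1=172.83_deg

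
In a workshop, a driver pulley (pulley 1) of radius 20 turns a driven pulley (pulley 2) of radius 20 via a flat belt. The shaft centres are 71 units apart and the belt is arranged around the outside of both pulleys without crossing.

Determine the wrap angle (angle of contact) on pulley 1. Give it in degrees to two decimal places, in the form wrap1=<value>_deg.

open belt: β = asin((r2−r1)/C) = asin(0/71) = 0.0000°
wrap1 = π − 2β = 180.0000°
wrap2 = π + 2β = 180.0000°

wrap1=180.00_deg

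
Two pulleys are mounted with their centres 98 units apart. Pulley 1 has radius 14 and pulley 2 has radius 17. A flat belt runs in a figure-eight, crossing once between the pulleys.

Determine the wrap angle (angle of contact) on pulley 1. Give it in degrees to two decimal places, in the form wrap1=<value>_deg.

wrap1=216.88_deg

crossed belt: β = asin((r1+r2)/C) = asin(31/98) = 18.4409°
wrap1 = wrap2 = π + 2β = 216.8818°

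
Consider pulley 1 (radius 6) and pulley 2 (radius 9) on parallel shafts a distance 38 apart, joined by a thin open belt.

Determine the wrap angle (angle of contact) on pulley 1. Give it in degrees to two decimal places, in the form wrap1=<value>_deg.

open belt: β = asin((r2−r1)/C) = asin(3/38) = 4.5281°
wrap1 = π − 2β = 170.9439°
wrap2 = π + 2β = 189.0561°

wrap1=170.94_deg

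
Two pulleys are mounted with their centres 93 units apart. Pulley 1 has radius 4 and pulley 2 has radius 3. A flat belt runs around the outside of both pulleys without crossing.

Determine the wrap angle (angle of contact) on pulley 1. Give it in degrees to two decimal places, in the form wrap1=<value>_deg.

open belt: β = asin((r2−r1)/C) = asin(-1/93) = -0.6161°
wrap1 = π − 2β = 181.2322°
wrap2 = π + 2β = 178.7678°

wrap1=181.23_deg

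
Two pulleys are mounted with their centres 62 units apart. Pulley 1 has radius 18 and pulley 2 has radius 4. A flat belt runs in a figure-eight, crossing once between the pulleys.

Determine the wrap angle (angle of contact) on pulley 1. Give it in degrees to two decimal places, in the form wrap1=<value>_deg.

wrap1=221.57_deg

crossed belt: β = asin((r1+r2)/C) = asin(22/62) = 20.7836°
wrap1 = wrap2 = π + 2β = 221.5671°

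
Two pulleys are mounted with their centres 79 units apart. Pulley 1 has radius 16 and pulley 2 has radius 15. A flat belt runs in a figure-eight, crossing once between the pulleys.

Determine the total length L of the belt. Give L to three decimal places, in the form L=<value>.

crossed belt: β = asin((r1+r2)/C) = asin(31/79) = 23.1042°
wrap1 = wrap2 = π + 2β = 226.2085°
tangent length = C·cosβ = 72.6636
L = (r1+r2)·wrap + 2·C·cosβ = 31·3.9481 + 2·72.6636 = 267.7178

L=267.718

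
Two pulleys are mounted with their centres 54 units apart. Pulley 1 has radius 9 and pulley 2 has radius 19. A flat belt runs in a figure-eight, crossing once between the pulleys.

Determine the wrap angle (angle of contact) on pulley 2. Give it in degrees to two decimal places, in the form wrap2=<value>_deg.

crossed belt: β = asin((r1+r2)/C) = asin(28/54) = 31.2329°
wrap1 = wrap2 = π + 2β = 242.4659°

wrap2=242.47_deg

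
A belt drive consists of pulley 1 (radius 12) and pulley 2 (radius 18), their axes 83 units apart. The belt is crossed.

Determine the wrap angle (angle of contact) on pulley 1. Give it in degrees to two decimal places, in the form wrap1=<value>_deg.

crossed belt: β = asin((r1+r2)/C) = asin(30/83) = 21.1890°
wrap1 = wrap2 = π + 2β = 222.3780°

wrap1=222.38_deg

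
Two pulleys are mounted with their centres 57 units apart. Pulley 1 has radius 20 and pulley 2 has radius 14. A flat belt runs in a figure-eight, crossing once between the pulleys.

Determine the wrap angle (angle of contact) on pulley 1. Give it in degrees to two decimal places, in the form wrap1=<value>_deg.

crossed belt: β = asin((r1+r2)/C) = asin(34/57) = 36.6190°
wrap1 = wrap2 = π + 2β = 253.2380°

wrap1=253.24_deg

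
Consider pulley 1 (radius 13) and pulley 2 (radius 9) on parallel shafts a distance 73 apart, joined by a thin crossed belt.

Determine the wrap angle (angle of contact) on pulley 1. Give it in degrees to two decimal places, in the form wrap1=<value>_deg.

wrap1=215.08_deg

crossed belt: β = asin((r1+r2)/C) = asin(22/73) = 17.5399°
wrap1 = wrap2 = π + 2β = 215.0798°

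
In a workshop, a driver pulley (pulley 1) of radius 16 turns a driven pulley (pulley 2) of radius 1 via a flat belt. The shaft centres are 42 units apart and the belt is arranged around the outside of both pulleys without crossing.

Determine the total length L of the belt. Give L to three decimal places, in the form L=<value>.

open belt: β = asin((r2−r1)/C) = asin(-15/42) = -20.9248°
wrap1 = π − 2β = 221.8497°
wrap2 = π + 2β = 138.1503°
tangent length = C·cosβ = 39.2301
L = r1·wrap1 + r2·wrap2 + 2·C·cosβ = 16·3.8720 + 1·2.4112 + 2·39.2301 = 142.8235

L=142.823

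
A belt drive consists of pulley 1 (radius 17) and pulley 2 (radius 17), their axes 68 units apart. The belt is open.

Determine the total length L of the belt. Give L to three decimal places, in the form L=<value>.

L=242.814

open belt: β = asin((r2−r1)/C) = asin(0/68) = 0.0000°
wrap1 = π − 2β = 180.0000°
wrap2 = π + 2β = 180.0000°
tangent length = C·cosβ = 68.0000
L = r1·wrap1 + r2·wrap2 + 2·C·cosβ = 17·3.1416 + 17·3.1416 + 2·68.0000 = 242.8142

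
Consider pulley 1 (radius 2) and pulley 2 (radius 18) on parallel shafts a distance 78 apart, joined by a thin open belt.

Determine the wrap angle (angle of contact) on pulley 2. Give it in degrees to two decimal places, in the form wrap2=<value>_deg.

open belt: β = asin((r2−r1)/C) = asin(16/78) = 11.8370°
wrap1 = π − 2β = 156.3260°
wrap2 = π + 2β = 203.6740°

wrap2=203.67_deg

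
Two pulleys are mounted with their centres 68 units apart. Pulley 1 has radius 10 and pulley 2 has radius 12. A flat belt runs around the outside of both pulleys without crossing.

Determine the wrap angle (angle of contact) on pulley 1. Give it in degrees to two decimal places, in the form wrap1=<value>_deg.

wrap1=176.63_deg

open belt: β = asin((r2−r1)/C) = asin(2/68) = 1.6854°
wrap1 = π − 2β = 176.6292°
wrap2 = π + 2β = 183.3708°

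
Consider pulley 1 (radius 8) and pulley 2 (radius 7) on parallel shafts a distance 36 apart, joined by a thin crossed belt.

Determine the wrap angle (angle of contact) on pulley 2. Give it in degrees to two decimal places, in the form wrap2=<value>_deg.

wrap2=229.25_deg

crossed belt: β = asin((r1+r2)/C) = asin(15/36) = 24.6243°
wrap1 = wrap2 = π + 2β = 229.2486°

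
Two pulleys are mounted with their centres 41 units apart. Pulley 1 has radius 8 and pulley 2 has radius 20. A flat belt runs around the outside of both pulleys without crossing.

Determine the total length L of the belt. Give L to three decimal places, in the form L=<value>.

L=173.503

open belt: β = asin((r2−r1)/C) = asin(12/41) = 17.0186°
wrap1 = π − 2β = 145.9627°
wrap2 = π + 2β = 214.0373°
tangent length = C·cosβ = 39.2046
L = r1·wrap1 + r2·wrap2 + 2·C·cosβ = 8·2.5475 + 20·3.7357 + 2·39.2046 = 173.5025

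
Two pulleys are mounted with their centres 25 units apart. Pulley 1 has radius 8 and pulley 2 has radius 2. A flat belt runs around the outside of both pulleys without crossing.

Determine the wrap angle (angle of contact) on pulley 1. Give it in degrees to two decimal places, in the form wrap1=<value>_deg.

wrap1=207.77_deg

open belt: β = asin((r2−r1)/C) = asin(-6/25) = -13.8865°
wrap1 = π − 2β = 207.7731°
wrap2 = π + 2β = 152.2269°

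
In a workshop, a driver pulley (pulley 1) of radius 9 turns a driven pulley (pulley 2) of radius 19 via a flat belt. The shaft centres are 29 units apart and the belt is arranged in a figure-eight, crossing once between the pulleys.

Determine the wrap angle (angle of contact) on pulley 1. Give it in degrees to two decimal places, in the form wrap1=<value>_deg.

crossed belt: β = asin((r1+r2)/C) = asin(28/29) = 74.9098°
wrap1 = wrap2 = π + 2β = 329.8196°

wrap1=329.82_deg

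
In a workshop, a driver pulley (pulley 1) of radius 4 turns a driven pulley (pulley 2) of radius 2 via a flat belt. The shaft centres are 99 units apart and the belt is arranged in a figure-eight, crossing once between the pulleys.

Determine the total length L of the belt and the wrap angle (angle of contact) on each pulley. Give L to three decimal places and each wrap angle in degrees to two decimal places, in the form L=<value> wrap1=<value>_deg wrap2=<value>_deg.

crossed belt: β = asin((r1+r2)/C) = asin(6/99) = 3.4746°
wrap1 = wrap2 = π + 2β = 186.9492°
tangent length = C·cosβ = 98.8180
L = (r1+r2)·wrap + 2·C·cosβ = 6·3.2629 + 2·98.8180 = 217.2133

L=217.213 wrap1=186.95_deg wrap2=186.95_deg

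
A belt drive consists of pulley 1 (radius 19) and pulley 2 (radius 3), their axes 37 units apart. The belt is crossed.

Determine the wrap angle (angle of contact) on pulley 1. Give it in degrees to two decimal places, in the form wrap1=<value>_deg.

wrap1=252.97_deg

crossed belt: β = asin((r1+r2)/C) = asin(22/37) = 36.4837°
wrap1 = wrap2 = π + 2β = 252.9675°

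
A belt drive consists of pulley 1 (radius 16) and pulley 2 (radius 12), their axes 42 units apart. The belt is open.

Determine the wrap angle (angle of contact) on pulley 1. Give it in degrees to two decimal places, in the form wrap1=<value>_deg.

open belt: β = asin((r2−r1)/C) = asin(-4/42) = -5.4650°
wrap1 = π − 2β = 190.9300°
wrap2 = π + 2β = 169.0700°

wrap1=190.93_deg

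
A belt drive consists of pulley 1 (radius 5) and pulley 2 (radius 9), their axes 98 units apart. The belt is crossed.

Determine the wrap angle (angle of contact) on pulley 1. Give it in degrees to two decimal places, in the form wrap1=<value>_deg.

crossed belt: β = asin((r1+r2)/C) = asin(14/98) = 8.2132°
wrap1 = wrap2 = π + 2β = 196.4264°

wrap1=196.43_deg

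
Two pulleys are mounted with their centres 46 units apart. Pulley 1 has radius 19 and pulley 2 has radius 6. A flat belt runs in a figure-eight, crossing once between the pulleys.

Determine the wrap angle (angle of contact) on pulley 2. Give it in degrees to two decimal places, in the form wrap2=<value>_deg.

crossed belt: β = asin((r1+r2)/C) = asin(25/46) = 32.9207°
wrap1 = wrap2 = π + 2β = 245.8415°

wrap2=245.84_deg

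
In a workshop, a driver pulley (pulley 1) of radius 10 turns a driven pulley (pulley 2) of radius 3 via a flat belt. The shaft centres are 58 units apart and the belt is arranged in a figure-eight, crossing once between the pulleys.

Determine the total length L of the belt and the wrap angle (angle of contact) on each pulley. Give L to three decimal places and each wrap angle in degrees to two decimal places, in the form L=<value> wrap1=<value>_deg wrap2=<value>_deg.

L=159.767 wrap1=205.90_deg wrap2=205.90_deg

crossed belt: β = asin((r1+r2)/C) = asin(13/58) = 12.9522°
wrap1 = wrap2 = π + 2β = 205.9044°
tangent length = C·cosβ = 56.5243
L = (r1+r2)·wrap + 2·C·cosβ = 13·3.5937 + 2·56.5243 = 159.7669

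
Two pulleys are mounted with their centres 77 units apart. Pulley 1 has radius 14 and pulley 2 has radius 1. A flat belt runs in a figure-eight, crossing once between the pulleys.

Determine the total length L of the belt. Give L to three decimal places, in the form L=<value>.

L=204.055

crossed belt: β = asin((r1+r2)/C) = asin(15/77) = 11.2333°
wrap1 = wrap2 = π + 2β = 202.4667°
tangent length = C·cosβ = 75.5248
L = (r1+r2)·wrap + 2·C·cosβ = 15·3.5337 + 2·75.5248 = 204.0553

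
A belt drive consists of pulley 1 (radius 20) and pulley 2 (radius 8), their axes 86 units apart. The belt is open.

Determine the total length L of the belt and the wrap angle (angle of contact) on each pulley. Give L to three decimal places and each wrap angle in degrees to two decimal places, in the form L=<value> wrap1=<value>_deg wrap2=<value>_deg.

L=261.642 wrap1=196.04_deg wrap2=163.96_deg

open belt: β = asin((r2−r1)/C) = asin(-12/86) = -8.0209°
wrap1 = π − 2β = 196.0419°
wrap2 = π + 2β = 163.9581°
tangent length = C·cosβ = 85.1587
L = r1·wrap1 + r2·wrap2 + 2·C·cosβ = 20·3.4216 + 8·2.8616 + 2·85.1587 = 261.6417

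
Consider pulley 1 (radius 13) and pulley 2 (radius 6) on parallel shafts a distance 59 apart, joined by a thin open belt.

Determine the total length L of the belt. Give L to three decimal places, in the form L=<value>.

L=178.522

open belt: β = asin((r2−r1)/C) = asin(-7/59) = -6.8139°
wrap1 = π − 2β = 193.6277°
wrap2 = π + 2β = 166.3723°
tangent length = C·cosβ = 58.5833
L = r1·wrap1 + r2·wrap2 + 2·C·cosβ = 13·3.3794 + 6·2.9037 + 2·58.5833 = 178.5217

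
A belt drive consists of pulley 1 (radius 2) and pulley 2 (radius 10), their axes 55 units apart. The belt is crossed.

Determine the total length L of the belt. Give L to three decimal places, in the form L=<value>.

L=150.328

crossed belt: β = asin((r1+r2)/C) = asin(12/55) = 12.6023°
wrap1 = wrap2 = π + 2β = 205.2045°
tangent length = C·cosβ = 53.6749
L = (r1+r2)·wrap + 2·C·cosβ = 12·3.5815 + 2·53.6749 = 150.3278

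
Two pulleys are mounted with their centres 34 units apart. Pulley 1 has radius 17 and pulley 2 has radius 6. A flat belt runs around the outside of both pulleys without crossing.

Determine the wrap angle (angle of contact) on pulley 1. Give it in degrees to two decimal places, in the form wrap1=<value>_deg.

wrap1=217.75_deg

open belt: β = asin((r2−r1)/C) = asin(-11/34) = -18.8765°
wrap1 = π − 2β = 217.7530°
wrap2 = π + 2β = 142.2470°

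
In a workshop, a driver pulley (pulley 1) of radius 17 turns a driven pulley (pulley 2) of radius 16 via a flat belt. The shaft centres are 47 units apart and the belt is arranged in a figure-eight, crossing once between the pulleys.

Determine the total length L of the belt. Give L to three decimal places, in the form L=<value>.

crossed belt: β = asin((r1+r2)/C) = asin(33/47) = 44.5980°
wrap1 = wrap2 = π + 2β = 269.1959°
tangent length = C·cosβ = 33.4664
L = (r1+r2)·wrap + 2·C·cosβ = 33·4.6984 + 2·33.4664 = 221.9785

L=221.979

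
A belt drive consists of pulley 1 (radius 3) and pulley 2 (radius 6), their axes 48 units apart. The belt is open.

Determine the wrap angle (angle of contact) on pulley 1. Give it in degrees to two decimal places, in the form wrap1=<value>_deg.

wrap1=172.83_deg

open belt: β = asin((r2−r1)/C) = asin(3/48) = 3.5833°
wrap1 = π − 2β = 172.8334°
wrap2 = π + 2β = 187.1666°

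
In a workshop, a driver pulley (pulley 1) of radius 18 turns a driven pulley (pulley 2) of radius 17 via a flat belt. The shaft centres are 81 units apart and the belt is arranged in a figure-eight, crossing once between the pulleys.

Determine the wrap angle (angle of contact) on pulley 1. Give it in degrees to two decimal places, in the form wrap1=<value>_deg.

wrap1=231.20_deg

crossed belt: β = asin((r1+r2)/C) = asin(35/81) = 25.6008°
wrap1 = wrap2 = π + 2β = 231.2017°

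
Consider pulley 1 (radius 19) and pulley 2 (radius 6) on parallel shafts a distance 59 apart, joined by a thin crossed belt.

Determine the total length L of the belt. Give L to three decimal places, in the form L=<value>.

L=207.301

crossed belt: β = asin((r1+r2)/C) = asin(25/59) = 25.0702°
wrap1 = wrap2 = π + 2β = 230.1405°
tangent length = C·cosβ = 53.4416
L = (r1+r2)·wrap + 2·C·cosβ = 25·4.0167 + 2·53.4416 = 207.3008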